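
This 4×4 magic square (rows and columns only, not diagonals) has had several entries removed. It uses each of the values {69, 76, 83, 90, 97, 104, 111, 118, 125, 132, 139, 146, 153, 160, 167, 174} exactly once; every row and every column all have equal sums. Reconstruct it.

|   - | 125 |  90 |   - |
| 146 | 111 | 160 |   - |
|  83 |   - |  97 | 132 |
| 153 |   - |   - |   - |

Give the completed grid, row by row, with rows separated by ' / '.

104 125 90 167 / 146 111 160 69 / 83 174 97 132 / 153 76 139 118

The 16 entries sum to 1944, so each line sums to 1944/4 = 486.
Row 2 must total 486; the given cells sum to 417, so (2,4) = 69.
Row 3 must total 486; the given cells sum to 312, so (3,2) = 174.
Column 1: 146 + 83 + 153 + ? = 486, so (1,1) = 104.
Using column 2: 125 + 111 + 174 + ? → (4,2) = 486 − 410 = 76.
Column 3 must total 486; the given cells sum to 347, so (4,3) = 139.
Row 1: 104 + 125 + 90 + ? = 486, so (1,4) = 167.
The remaining cell in row 4 is (4,4) = 486 − 368 = 118.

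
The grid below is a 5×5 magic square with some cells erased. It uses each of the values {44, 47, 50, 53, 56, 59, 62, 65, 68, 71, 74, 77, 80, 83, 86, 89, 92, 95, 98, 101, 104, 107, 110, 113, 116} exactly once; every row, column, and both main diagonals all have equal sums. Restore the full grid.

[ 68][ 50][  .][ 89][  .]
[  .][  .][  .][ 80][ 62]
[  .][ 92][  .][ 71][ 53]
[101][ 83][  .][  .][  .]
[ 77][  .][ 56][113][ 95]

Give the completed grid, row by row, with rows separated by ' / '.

68 50 107 89 86 / 44 116 98 80 62 / 110 92 74 71 53 / 101 83 65 47 104 / 77 59 56 113 95

The 25 entries sum to 2000, so each line sums to 2000/5 = 400.
Row 5 needs 400; the known cells sum to 341, so (5,2) = 59.
Column 2 must total 400; the given cells sum to 284, so (2,2) = 116.
The remaining cell in column 4 is (4,4) = 400 − 353 = 47.
From main diagonal, 400 − (68 + 116 + 47 + 95) gives (3,3) = 74.
Anti-diagonal: 80 + 74 + 83 + 77 + ? = 400, so (1,5) = 86.
Row 1: 68 + 50 + 89 + 86 + ? = 400, so (1,3) = 107.
Using row 3: 92 + 74 + 71 + 53 + ? → (3,1) = 400 − 290 = 110.
The remaining cell in column 1 is (2,1) = 400 − 356 = 44.
The remaining cell in column 5 is (4,5) = 400 − 296 = 104.
Row 2 needs 400; the known cells sum to 302, so (2,3) = 98.
Row 4 must total 400; the given cells sum to 335, so (4,3) = 65.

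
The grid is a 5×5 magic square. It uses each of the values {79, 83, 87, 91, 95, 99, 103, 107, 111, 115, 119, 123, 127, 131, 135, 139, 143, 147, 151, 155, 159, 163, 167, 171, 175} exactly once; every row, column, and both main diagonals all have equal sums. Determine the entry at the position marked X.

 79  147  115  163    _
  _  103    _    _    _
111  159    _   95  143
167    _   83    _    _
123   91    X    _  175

The 25 entries sum to 3175, so each line sums to 3175/5 = 635.
Using row 1: 79 + 147 + 115 + 163 + ? → (1,5) = 635 − 504 = 131.
From row 3, 635 − (111 + 159 + 95 + 143) gives (3,3) = 127.
Column 1 must total 635; the given cells sum to 480, so (2,1) = 155.
Column 2 needs 635; the known cells sum to 500, so (4,2) = 135.
From main diagonal, 635 − (79 + 103 + 127 + 175) gives (4,4) = 151.
From anti-diagonal, 635 − (131 + 127 + 135 + 123) gives (2,4) = 119.
Row 4: 167 + 135 + 83 + 151 + ? = 635, so (4,5) = 99.
From column 4, 635 − (163 + 119 + 95 + 151) gives (5,4) = 107.
Column 5 must total 635; the given cells sum to 548, so (2,5) = 87.
Row 2: 155 + 103 + 119 + 87 + ? = 635, so (2,3) = 171.
The remaining cell in row 5 is (5,3) = 635 − 496 = 139.

139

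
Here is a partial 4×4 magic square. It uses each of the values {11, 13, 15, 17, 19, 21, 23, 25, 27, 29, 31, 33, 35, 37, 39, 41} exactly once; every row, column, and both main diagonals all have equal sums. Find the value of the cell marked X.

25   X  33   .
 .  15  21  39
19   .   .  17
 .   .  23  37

The 16 entries sum to 416, so each line sums to 416/4 = 104.
Row 2 must total 104; the given cells sum to 75, so (2,1) = 29.
Column 1 must total 104; the given cells sum to 73, so (4,1) = 31.
Column 3 needs 104; the known cells sum to 77, so (3,3) = 27.
Column 4: 39 + 17 + 37 + ? = 104, so (1,4) = 11.
Anti-diagonal: 11 + 21 + 31 + ? = 104, so (3,2) = 41.
Row 1 must total 104; the given cells sum to 69, so (1,2) = 35.

35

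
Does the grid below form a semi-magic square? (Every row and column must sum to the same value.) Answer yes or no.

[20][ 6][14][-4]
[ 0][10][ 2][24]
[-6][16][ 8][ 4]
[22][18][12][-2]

Row 1: 20 + 6 + 14 + (-4) = 36.
Row 2: 0 + 10 + 2 + 24 = 36.
Row 3: -6 + 16 + 8 + 4 = 22.
Row 4: 22 + 18 + 12 + (-2) = 50.
Column 1: 20 + 0 + (-6) + 22 = 36.
Column 2: 6 + 10 + 16 + 18 = 50.
Column 3: 14 + 2 + 8 + 12 = 36.
Column 4: -4 + 24 + 4 + (-2) = 22.

No — row 3 sums to 22 but row 2 sums to 36.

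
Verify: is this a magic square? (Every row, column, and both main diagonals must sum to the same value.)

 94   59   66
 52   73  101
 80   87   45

Row 1: 94 + 59 + 66 = 219.
Row 2: 52 + 73 + 101 = 226.
Row 3: 80 + 87 + 45 = 212.
Column 1: 94 + 52 + 80 = 226.
Column 2: 59 + 73 + 87 = 219.
Column 3: 66 + 101 + 45 = 212.
Main diagonal: 94 + 73 + 45 = 212.
Anti-diagonal: 66 + 73 + 80 = 219.

No — main diagonal sums to 212 but anti-diagonal sums to 219.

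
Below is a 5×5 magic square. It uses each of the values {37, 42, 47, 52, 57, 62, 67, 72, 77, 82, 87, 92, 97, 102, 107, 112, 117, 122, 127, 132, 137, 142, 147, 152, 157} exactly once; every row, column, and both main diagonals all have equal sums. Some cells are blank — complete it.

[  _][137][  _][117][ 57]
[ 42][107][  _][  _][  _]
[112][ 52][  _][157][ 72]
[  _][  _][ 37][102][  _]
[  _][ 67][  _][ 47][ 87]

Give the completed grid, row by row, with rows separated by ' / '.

97 137 77 117 57 / 42 107 147 62 127 / 112 52 92 157 72 / 82 122 37 102 142 / 152 67 132 47 87

The 25 entries sum to 2425, so each line sums to 2425/5 = 485.
The remaining cell in row 3 is (3,3) = 485 − 393 = 92.
The remaining cell in column 2 is (4,2) = 485 − 363 = 122.
Column 4: 117 + 157 + 102 + 47 + ? = 485, so (2,4) = 62.
Main diagonal: 107 + 92 + 102 + 87 + ? = 485, so (1,1) = 97.
Anti-diagonal must total 485; the given cells sum to 333, so (5,1) = 152.
Row 1: 97 + 137 + 117 + 57 + ? = 485, so (1,3) = 77.
Row 5 must total 485; the given cells sum to 353, so (5,3) = 132.
Column 1: 97 + 42 + 112 + 152 + ? = 485, so (4,1) = 82.
From column 3, 485 − (77 + 92 + 37 + 132) gives (2,3) = 147.
Row 2 needs 485; the known cells sum to 358, so (2,5) = 127.
From row 4, 485 − (82 + 122 + 37 + 102) gives (4,5) = 142.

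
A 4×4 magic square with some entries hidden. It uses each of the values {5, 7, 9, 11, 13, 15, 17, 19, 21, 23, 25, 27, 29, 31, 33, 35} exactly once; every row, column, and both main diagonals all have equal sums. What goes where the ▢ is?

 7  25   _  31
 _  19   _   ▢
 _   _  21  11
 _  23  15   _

5

The 16 entries sum to 320, so each line sums to 320/4 = 80.
Row 1 needs 80; the known cells sum to 63, so (1,3) = 17.
Using column 2: 25 + 19 + 23 + ? → (3,2) = 80 − 67 = 13.
From column 3, 80 − (17 + 21 + 15) gives (2,3) = 27.
The remaining cell in main diagonal is (4,4) = 80 − 47 = 33.
Anti-diagonal needs 80; the known cells sum to 71, so (4,1) = 9.
Row 3: 13 + 21 + 11 + ? = 80, so (3,1) = 35.
Using column 1: 7 + 35 + 9 + ? → (2,1) = 80 − 51 = 29.
Column 4: 31 + 11 + 33 + ? = 80, so (2,4) = 5.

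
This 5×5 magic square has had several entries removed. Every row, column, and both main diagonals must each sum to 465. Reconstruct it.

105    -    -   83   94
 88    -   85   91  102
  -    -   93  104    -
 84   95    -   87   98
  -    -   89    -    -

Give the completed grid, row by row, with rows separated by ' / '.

105 86 97 83 94 / 88 99 85 91 102 / 96 82 93 104 90 / 84 95 101 87 98 / 92 103 89 100 81

Row 2 must total 465; the given cells sum to 366, so (2,2) = 99.
The remaining cell in row 4 is (4,3) = 465 − 364 = 101.
The remaining cell in column 3 is (1,3) = 465 − 368 = 97.
Column 4 needs 465; the known cells sum to 365, so (5,4) = 100.
Main diagonal: 105 + 99 + 93 + 87 + ? = 465, so (5,5) = 81.
Using anti-diagonal: 94 + 91 + 93 + 95 + ? → (5,1) = 465 − 373 = 92.
From row 1, 465 − (105 + 97 + 83 + 94) gives (1,2) = 86.
Row 5 needs 465; the known cells sum to 362, so (5,2) = 103.
The remaining cell in column 1 is (3,1) = 465 − 369 = 96.
From column 2, 465 − (86 + 99 + 95 + 103) gives (3,2) = 82.
The remaining cell in column 5 is (3,5) = 465 − 375 = 90.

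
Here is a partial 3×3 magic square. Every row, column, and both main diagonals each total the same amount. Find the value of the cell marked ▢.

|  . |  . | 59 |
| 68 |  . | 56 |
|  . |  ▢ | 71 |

50

Column 3 is complete and sums to 186; that is the magic constant.
Row 2 needs 186; the known cells sum to 124, so (2,2) = 62.
Main diagonal: 62 + 71 + ? = 186, so (1,1) = 53.
The remaining cell in anti-diagonal is (3,1) = 186 − 121 = 65.
Row 1: 53 + 59 + ? = 186, so (1,2) = 74.
Using row 3: 65 + 71 + ? → (3,2) = 186 − 136 = 50.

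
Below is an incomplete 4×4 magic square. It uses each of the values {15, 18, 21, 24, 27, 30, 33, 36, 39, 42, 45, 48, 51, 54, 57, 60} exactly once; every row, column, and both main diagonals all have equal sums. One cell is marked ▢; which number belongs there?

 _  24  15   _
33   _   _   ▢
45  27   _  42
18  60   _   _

30

The 16 entries sum to 600, so each line sums to 600/4 = 150.
Row 3: 45 + 27 + 42 + ? = 150, so (3,3) = 36.
Column 1: 33 + 45 + 18 + ? = 150, so (1,1) = 54.
Column 2 needs 150; the known cells sum to 111, so (2,2) = 39.
Using main diagonal: 54 + 39 + 36 + ? → (4,4) = 150 − 129 = 21.
Row 1: 54 + 24 + 15 + ? = 150, so (1,4) = 57.
The remaining cell in row 4 is (4,3) = 150 − 99 = 51.
The remaining cell in column 3 is (2,3) = 150 − 102 = 48.
Using column 4: 57 + 42 + 21 + ? → (2,4) = 150 − 120 = 30.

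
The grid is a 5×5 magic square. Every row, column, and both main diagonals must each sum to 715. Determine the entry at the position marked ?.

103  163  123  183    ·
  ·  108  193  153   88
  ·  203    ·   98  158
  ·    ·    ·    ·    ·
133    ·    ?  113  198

178

From row 1, 715 − (103 + 163 + 123 + 183) gives (1,5) = 143.
From row 2, 715 − (108 + 193 + 153 + 88) gives (2,1) = 173.
Column 4: 183 + 153 + 98 + 113 + ? = 715, so (4,4) = 168.
From column 5, 715 − (143 + 88 + 158 + 198) gives (4,5) = 128.
The remaining cell in main diagonal is (3,3) = 715 − 577 = 138.
Anti-diagonal must total 715; the given cells sum to 567, so (4,2) = 148.
Row 3: 203 + 138 + 98 + 158 + ? = 715, so (3,1) = 118.
Using column 1: 103 + 173 + 118 + 133 + ? → (4,1) = 715 − 527 = 188.
From column 2, 715 − (163 + 108 + 203 + 148) gives (5,2) = 93.
From row 4, 715 − (188 + 148 + 168 + 128) gives (4,3) = 83.
Row 5 must total 715; the given cells sum to 537, so (5,3) = 178.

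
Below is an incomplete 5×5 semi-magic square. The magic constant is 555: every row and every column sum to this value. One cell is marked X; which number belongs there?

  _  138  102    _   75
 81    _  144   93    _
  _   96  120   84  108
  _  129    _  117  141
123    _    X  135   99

111

Row 3: 96 + 120 + 84 + 108 + ? = 555, so (3,1) = 147.
Using column 4: 93 + 84 + 117 + 135 + ? → (1,4) = 555 − 429 = 126.
The remaining cell in column 5 is (2,5) = 555 − 423 = 132.
Row 1 needs 555; the known cells sum to 441, so (1,1) = 114.
Using row 2: 81 + 144 + 93 + 132 + ? → (2,2) = 555 − 450 = 105.
From column 1, 555 − (114 + 81 + 147 + 123) gives (4,1) = 90.
Column 2: 138 + 105 + 96 + 129 + ? = 555, so (5,2) = 87.
Row 4 must total 555; the given cells sum to 477, so (4,3) = 78.
Row 5: 123 + 87 + 135 + 99 + ? = 555, so (5,3) = 111.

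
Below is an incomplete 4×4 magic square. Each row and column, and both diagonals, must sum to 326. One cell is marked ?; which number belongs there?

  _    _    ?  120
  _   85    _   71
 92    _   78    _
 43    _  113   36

29

The remaining cell in row 4 is (4,2) = 326 − 192 = 134.
From column 4, 326 − (120 + 71 + 36) gives (3,4) = 99.
The remaining cell in main diagonal is (1,1) = 326 − 199 = 127.
Row 3: 92 + 78 + 99 + ? = 326, so (3,2) = 57.
Using column 1: 127 + 92 + 43 + ? → (2,1) = 326 − 262 = 64.
Column 2 must total 326; the given cells sum to 276, so (1,2) = 50.
Using anti-diagonal: 120 + 57 + 43 + ? → (2,3) = 326 − 220 = 106.
From row 1, 326 − (127 + 50 + 120) gives (1,3) = 29.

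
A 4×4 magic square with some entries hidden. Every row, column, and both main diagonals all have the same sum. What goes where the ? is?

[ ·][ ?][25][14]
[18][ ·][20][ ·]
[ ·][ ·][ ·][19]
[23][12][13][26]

Row 4 is complete and sums to 74; that is the magic constant.
The remaining cell in column 3 is (3,3) = 74 − 58 = 16.
Column 4: 14 + 19 + 26 + ? = 74, so (2,4) = 15.
Anti-diagonal: 14 + 20 + 23 + ? = 74, so (3,2) = 17.
The remaining cell in row 2 is (2,2) = 74 − 53 = 21.
Row 3 needs 74; the known cells sum to 52, so (3,1) = 22.
Column 1 needs 74; the known cells sum to 63, so (1,1) = 11.
From column 2, 74 − (21 + 17 + 12) gives (1,2) = 24.

24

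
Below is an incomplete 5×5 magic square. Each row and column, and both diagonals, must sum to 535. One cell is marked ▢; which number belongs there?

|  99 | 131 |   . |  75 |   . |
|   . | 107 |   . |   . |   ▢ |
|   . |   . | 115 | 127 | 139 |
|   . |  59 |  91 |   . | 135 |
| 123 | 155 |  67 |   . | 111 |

63

The remaining cell in row 5 is (5,4) = 535 − 456 = 79.
Column 2 needs 535; the known cells sum to 452, so (3,2) = 83.
Using main diagonal: 99 + 107 + 115 + 111 + ? → (4,4) = 535 − 432 = 103.
From row 3, 535 − (83 + 115 + 127 + 139) gives (3,1) = 71.
From row 4, 535 − (59 + 91 + 103 + 135) gives (4,1) = 147.
Column 1: 99 + 71 + 147 + 123 + ? = 535, so (2,1) = 95.
The remaining cell in column 4 is (2,4) = 535 − 384 = 151.
Anti-diagonal: 151 + 115 + 59 + 123 + ? = 535, so (1,5) = 87.
Row 1 needs 535; the known cells sum to 392, so (1,3) = 143.
Column 3 must total 535; the given cells sum to 416, so (2,3) = 119.
Column 5: 87 + 139 + 135 + 111 + ? = 535, so (2,5) = 63.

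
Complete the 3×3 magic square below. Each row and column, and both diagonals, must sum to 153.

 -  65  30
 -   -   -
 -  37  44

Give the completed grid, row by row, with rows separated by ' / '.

Row 1: 65 + 30 + ? = 153, so (1,1) = 58.
Using row 3: 37 + 44 + ? → (3,1) = 153 − 81 = 72.
Column 1 needs 153; the known cells sum to 130, so (2,1) = 23.
Column 2 needs 153; the known cells sum to 102, so (2,2) = 51.
The remaining cell in column 3 is (2,3) = 153 − 74 = 79.

58 65 30 / 23 51 79 / 72 37 44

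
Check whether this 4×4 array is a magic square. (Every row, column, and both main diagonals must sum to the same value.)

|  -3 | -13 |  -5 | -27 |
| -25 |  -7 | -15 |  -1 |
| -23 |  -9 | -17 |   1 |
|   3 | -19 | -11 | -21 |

Row 1: -3 + (-13) + (-5) + (-27) = -48.
Row 2: -25 + (-7) + (-15) + (-1) = -48.
Row 3: -23 + (-9) + (-17) + 1 = -48.
Row 4: 3 + (-19) + (-11) + (-21) = -48.
Column 1: -3 + (-25) + (-23) + 3 = -48.
Column 2: -13 + (-7) + (-9) + (-19) = -48.
Column 3: -5 + (-15) + (-17) + (-11) = -48.
Column 4: -27 + (-1) + 1 + (-21) = -48.
Main diagonal: -3 + (-7) + (-17) + (-21) = -48.
Anti-diagonal: -27 + (-15) + (-9) + 3 = -48.
All lines sum to -48.

Yes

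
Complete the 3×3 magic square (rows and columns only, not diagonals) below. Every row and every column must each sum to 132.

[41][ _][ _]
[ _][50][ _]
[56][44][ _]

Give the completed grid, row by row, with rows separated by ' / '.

41 38 53 / 35 50 47 / 56 44 32

The remaining cell in row 3 is (3,3) = 132 − 100 = 32.
Column 1: 41 + 56 + ? = 132, so (2,1) = 35.
The remaining cell in column 2 is (1,2) = 132 − 94 = 38.
Row 1: 41 + 38 + ? = 132, so (1,3) = 53.
The remaining cell in row 2 is (2,3) = 132 − 85 = 47.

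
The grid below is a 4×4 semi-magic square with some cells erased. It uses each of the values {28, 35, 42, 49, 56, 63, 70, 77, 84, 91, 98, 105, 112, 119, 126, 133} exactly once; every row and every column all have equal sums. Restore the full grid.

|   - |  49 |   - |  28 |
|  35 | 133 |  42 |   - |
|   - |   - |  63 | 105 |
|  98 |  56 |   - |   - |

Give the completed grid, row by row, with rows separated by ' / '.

119 49 126 28 / 35 133 42 112 / 70 84 63 105 / 98 56 91 77

The 16 entries sum to 1288, so each line sums to 1288/4 = 322.
From row 2, 322 − (35 + 133 + 42) gives (2,4) = 112.
Column 2 must total 322; the given cells sum to 238, so (3,2) = 84.
Column 4 must total 322; the given cells sum to 245, so (4,4) = 77.
Row 3: 84 + 63 + 105 + ? = 322, so (3,1) = 70.
Row 4 needs 322; the known cells sum to 231, so (4,3) = 91.
Column 1 must total 322; the given cells sum to 203, so (1,1) = 119.
Column 3 needs 322; the known cells sum to 196, so (1,3) = 126.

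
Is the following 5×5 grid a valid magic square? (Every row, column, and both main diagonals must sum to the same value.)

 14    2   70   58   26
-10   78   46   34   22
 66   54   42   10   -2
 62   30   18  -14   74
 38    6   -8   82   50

No — row 5 sums to 168 but row 2 sums to 170.

Row 1: 14 + 2 + 70 + 58 + 26 = 170.
Row 2: -10 + 78 + 46 + 34 + 22 = 170.
Row 3: 66 + 54 + 42 + 10 + (-2) = 170.
Row 4: 62 + 30 + 18 + (-14) + 74 = 170.
Row 5: 38 + 6 + (-8) + 82 + 50 = 168.
Column 1: 14 + (-10) + 66 + 62 + 38 = 170.
Column 2: 2 + 78 + 54 + 30 + 6 = 170.
Column 3: 70 + 46 + 42 + 18 + (-8) = 168.
Column 4: 58 + 34 + 10 + (-14) + 82 = 170.
Column 5: 26 + 22 + (-2) + 74 + 50 = 170.
Main diagonal: 14 + 78 + 42 + (-14) + 50 = 170.
Anti-diagonal: 26 + 34 + 42 + 30 + 38 = 170.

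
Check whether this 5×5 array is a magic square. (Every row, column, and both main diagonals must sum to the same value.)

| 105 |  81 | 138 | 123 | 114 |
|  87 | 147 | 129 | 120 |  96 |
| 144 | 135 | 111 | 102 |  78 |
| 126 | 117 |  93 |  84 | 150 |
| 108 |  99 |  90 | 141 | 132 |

Row 1: 105 + 81 + 138 + 123 + 114 = 561.
Row 2: 87 + 147 + 129 + 120 + 96 = 579.
Row 3: 144 + 135 + 111 + 102 + 78 = 570.
Row 4: 126 + 117 + 93 + 84 + 150 = 570.
Row 5: 108 + 99 + 90 + 141 + 132 = 570.
Column 1: 105 + 87 + 144 + 126 + 108 = 570.
Column 2: 81 + 147 + 135 + 117 + 99 = 579.
Column 3: 138 + 129 + 111 + 93 + 90 = 561.
Column 4: 123 + 120 + 102 + 84 + 141 = 570.
Column 5: 114 + 96 + 78 + 150 + 132 = 570.
Main diagonal: 105 + 147 + 111 + 84 + 132 = 579.
Anti-diagonal: 114 + 120 + 111 + 117 + 108 = 570.

No — row 5 sums to 570 but column 2 sums to 579.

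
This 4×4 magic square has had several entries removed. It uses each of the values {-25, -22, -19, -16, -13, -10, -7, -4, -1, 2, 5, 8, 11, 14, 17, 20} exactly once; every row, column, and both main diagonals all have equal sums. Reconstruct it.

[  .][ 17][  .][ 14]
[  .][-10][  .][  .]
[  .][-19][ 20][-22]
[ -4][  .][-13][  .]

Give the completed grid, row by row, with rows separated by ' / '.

-25 17 -16 14 / 8 -10 -1 -7 / 11 -19 20 -22 / -4 2 -13 5

The 16 entries sum to -40, so each line sums to -40/4 = -10.
Row 3 needs -10; the known cells sum to -21, so (3,1) = 11.
Using column 2: 17 + (-10) + (-19) + ? → (4,2) = -10 − (-12) = 2.
The remaining cell in anti-diagonal is (2,3) = -10 − (-9) = -1.
Row 4 must total -10; the given cells sum to -15, so (4,4) = 5.
Column 3: -1 + 20 + (-13) + ? = -10, so (1,3) = -16.
The remaining cell in column 4 is (2,4) = -10 − (-3) = -7.
The remaining cell in main diagonal is (1,1) = -10 − 15 = -25.
The remaining cell in row 2 is (2,1) = -10 − (-18) = 8.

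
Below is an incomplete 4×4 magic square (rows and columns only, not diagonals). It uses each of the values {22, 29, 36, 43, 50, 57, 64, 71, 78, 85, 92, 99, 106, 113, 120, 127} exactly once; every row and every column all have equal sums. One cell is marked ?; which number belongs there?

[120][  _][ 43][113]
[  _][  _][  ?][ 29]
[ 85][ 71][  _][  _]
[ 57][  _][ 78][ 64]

127

The 16 entries sum to 1192, so each line sums to 1192/4 = 298.
Row 1: 120 + 43 + 113 + ? = 298, so (1,2) = 22.
Row 4 needs 298; the known cells sum to 199, so (4,2) = 99.
From column 1, 298 − (120 + 85 + 57) gives (2,1) = 36.
Using column 2: 22 + 71 + 99 + ? → (2,2) = 298 − 192 = 106.
Using column 4: 113 + 29 + 64 + ? → (3,4) = 298 − 206 = 92.
Row 2: 36 + 106 + 29 + ? = 298, so (2,3) = 127.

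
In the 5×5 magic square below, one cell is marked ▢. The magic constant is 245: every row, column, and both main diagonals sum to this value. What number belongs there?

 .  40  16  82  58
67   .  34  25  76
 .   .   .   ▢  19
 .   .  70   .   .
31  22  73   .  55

From row 1, 245 − (40 + 16 + 82 + 58) gives (1,1) = 49.
Row 2 must total 245; the given cells sum to 202, so (2,2) = 43.
From row 5, 245 − (31 + 22 + 73 + 55) gives (5,4) = 64.
Column 3 needs 245; the known cells sum to 193, so (3,3) = 52.
Column 5 needs 245; the known cells sum to 208, so (4,5) = 37.
Using main diagonal: 49 + 43 + 52 + 55 + ? → (4,4) = 245 − 199 = 46.
From anti-diagonal, 245 − (58 + 25 + 52 + 31) gives (4,2) = 79.
Row 4: 79 + 70 + 46 + 37 + ? = 245, so (4,1) = 13.
From column 1, 245 − (49 + 67 + 13 + 31) gives (3,1) = 85.
Column 2: 40 + 43 + 79 + 22 + ? = 245, so (3,2) = 61.
Column 4 must total 245; the given cells sum to 217, so (3,4) = 28.

28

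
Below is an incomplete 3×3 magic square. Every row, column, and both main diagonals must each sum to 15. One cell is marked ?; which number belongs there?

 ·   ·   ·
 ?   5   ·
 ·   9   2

Row 3 must total 15; the given cells sum to 11, so (3,1) = 4.
Using column 2: 5 + 9 + ? → (1,2) = 15 − 14 = 1.
Main diagonal must total 15; the given cells sum to 7, so (1,1) = 8.
The remaining cell in anti-diagonal is (1,3) = 15 − 9 = 6.
Column 1: 8 + 4 + ? = 15, so (2,1) = 3.

3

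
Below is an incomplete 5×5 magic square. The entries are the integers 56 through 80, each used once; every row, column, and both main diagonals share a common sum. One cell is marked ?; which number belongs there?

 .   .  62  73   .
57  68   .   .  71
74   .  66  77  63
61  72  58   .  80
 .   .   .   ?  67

56

The entries are 56 through 80, which sum to 1700, so each line sums to 1700/5 = 340.
From row 3, 340 − (74 + 66 + 77 + 63) gives (3,2) = 60.
Using row 4: 61 + 72 + 58 + 80 + ? → (4,4) = 340 − 271 = 69.
Column 5 must total 340; the given cells sum to 281, so (1,5) = 59.
Main diagonal needs 340; the known cells sum to 270, so (1,1) = 70.
The remaining cell in row 1 is (1,2) = 340 − 264 = 76.
The remaining cell in column 1 is (5,1) = 340 − 262 = 78.
The remaining cell in column 2 is (5,2) = 340 − 276 = 64.
Anti-diagonal must total 340; the given cells sum to 275, so (2,4) = 65.
Using row 2: 57 + 68 + 65 + 71 + ? → (2,3) = 340 − 261 = 79.
Using column 3: 62 + 79 + 66 + 58 + ? → (5,3) = 340 − 265 = 75.
From column 4, 340 − (73 + 65 + 77 + 69) gives (5,4) = 56.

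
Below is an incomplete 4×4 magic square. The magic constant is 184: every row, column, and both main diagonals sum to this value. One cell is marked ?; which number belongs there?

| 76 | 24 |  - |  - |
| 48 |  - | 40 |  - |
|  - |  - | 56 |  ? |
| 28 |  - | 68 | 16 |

44

From row 4, 184 − (28 + 68 + 16) gives (4,2) = 72.
The remaining cell in column 1 is (3,1) = 184 − 152 = 32.
Using column 3: 40 + 56 + 68 + ? → (1,3) = 184 − 164 = 20.
Main diagonal: 76 + 56 + 16 + ? = 184, so (2,2) = 36.
Row 1 needs 184; the known cells sum to 120, so (1,4) = 64.
The remaining cell in row 2 is (2,4) = 184 − 124 = 60.
Column 2 must total 184; the given cells sum to 132, so (3,2) = 52.
The remaining cell in column 4 is (3,4) = 184 − 140 = 44.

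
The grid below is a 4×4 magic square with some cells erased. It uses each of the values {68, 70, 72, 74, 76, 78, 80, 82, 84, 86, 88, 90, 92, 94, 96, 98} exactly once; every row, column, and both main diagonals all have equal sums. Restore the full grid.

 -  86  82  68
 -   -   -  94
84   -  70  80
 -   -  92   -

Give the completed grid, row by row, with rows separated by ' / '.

96 86 82 68 / 74 76 88 94 / 84 98 70 80 / 78 72 92 90

The 16 entries sum to 1328, so each line sums to 1328/4 = 332.
Using row 1: 86 + 82 + 68 + ? → (1,1) = 332 − 236 = 96.
Row 3 must total 332; the given cells sum to 234, so (3,2) = 98.
From column 3, 332 − (82 + 70 + 92) gives (2,3) = 88.
Column 4 must total 332; the given cells sum to 242, so (4,4) = 90.
Main diagonal must total 332; the given cells sum to 256, so (2,2) = 76.
Anti-diagonal must total 332; the given cells sum to 254, so (4,1) = 78.
The remaining cell in row 2 is (2,1) = 332 − 258 = 74.
The remaining cell in row 4 is (4,2) = 332 − 260 = 72.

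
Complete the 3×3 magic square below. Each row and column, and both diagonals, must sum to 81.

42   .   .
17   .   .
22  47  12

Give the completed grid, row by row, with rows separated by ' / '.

42 7 32 / 17 27 37 / 22 47 12

Main diagonal: 42 + 12 + ? = 81, so (2,2) = 27.
The remaining cell in anti-diagonal is (1,3) = 81 − 49 = 32.
The remaining cell in row 1 is (1,2) = 81 − 74 = 7.
Row 2 must total 81; the given cells sum to 44, so (2,3) = 37.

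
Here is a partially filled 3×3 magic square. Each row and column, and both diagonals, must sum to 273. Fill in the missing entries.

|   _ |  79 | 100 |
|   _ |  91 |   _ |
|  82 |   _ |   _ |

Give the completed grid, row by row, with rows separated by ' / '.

Row 1 needs 273; the known cells sum to 179, so (1,1) = 94.
Using column 1: 94 + 82 + ? → (2,1) = 273 − 176 = 97.
Column 2 must total 273; the given cells sum to 170, so (3,2) = 103.
The remaining cell in main diagonal is (3,3) = 273 − 185 = 88.
Using row 2: 97 + 91 + ? → (2,3) = 273 − 188 = 85.

94 79 100 / 97 91 85 / 82 103 88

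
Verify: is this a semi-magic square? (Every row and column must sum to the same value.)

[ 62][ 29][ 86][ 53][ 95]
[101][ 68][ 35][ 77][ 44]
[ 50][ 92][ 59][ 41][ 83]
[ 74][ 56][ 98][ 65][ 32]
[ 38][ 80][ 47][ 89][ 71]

Yes

Row 1: 62 + 29 + 86 + 53 + 95 = 325.
Row 2: 101 + 68 + 35 + 77 + 44 = 325.
Row 3: 50 + 92 + 59 + 41 + 83 = 325.
Row 4: 74 + 56 + 98 + 65 + 32 = 325.
Row 5: 38 + 80 + 47 + 89 + 71 = 325.
Column 1: 62 + 101 + 50 + 74 + 38 = 325.
Column 2: 29 + 68 + 92 + 56 + 80 = 325.
Column 3: 86 + 35 + 59 + 98 + 47 = 325.
Column 4: 53 + 77 + 41 + 65 + 89 = 325.
Column 5: 95 + 44 + 83 + 32 + 71 = 325.
All lines sum to 325.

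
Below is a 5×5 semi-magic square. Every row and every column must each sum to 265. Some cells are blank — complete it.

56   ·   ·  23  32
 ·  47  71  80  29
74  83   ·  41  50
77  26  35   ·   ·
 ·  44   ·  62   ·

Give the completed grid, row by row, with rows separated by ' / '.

56 65 89 23 32 / 38 47 71 80 29 / 74 83 17 41 50 / 77 26 35 59 68 / 20 44 53 62 86

From row 2, 265 − (47 + 71 + 80 + 29) gives (2,1) = 38.
From row 3, 265 − (74 + 83 + 41 + 50) gives (3,3) = 17.
The remaining cell in column 1 is (5,1) = 265 − 245 = 20.
Using column 2: 47 + 83 + 26 + 44 + ? → (1,2) = 265 − 200 = 65.
Using column 4: 23 + 80 + 41 + 62 + ? → (4,4) = 265 − 206 = 59.
Row 1 needs 265; the known cells sum to 176, so (1,3) = 89.
From row 4, 265 − (77 + 26 + 35 + 59) gives (4,5) = 68.
Column 3: 89 + 71 + 17 + 35 + ? = 265, so (5,3) = 53.
Column 5: 32 + 29 + 50 + 68 + ? = 265, so (5,5) = 86.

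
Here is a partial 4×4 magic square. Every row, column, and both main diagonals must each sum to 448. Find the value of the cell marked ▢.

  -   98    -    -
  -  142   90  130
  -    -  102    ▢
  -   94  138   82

Using row 2: 142 + 90 + 130 + ? → (2,1) = 448 − 362 = 86.
Row 4: 94 + 138 + 82 + ? = 448, so (4,1) = 134.
Column 2 must total 448; the given cells sum to 334, so (3,2) = 114.
Column 3: 90 + 102 + 138 + ? = 448, so (1,3) = 118.
Using main diagonal: 142 + 102 + 82 + ? → (1,1) = 448 − 326 = 122.
The remaining cell in anti-diagonal is (1,4) = 448 − 338 = 110.
Using column 1: 122 + 86 + 134 + ? → (3,1) = 448 − 342 = 106.
Column 4: 110 + 130 + 82 + ? = 448, so (3,4) = 126.

126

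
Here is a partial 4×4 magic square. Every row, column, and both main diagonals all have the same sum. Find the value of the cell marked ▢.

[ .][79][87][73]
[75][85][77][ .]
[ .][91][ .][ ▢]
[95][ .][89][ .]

Anti-diagonal is complete and sums to 336; that is the magic constant.
Using row 1: 79 + 87 + 73 + ? → (1,1) = 336 − 239 = 97.
Using row 2: 75 + 85 + 77 + ? → (2,4) = 336 − 237 = 99.
From column 1, 336 − (97 + 75 + 95) gives (3,1) = 69.
From column 2, 336 − (79 + 85 + 91) gives (4,2) = 81.
The remaining cell in column 3 is (3,3) = 336 − 253 = 83.
Main diagonal: 97 + 85 + 83 + ? = 336, so (4,4) = 71.
From row 3, 336 − (69 + 91 + 83) gives (3,4) = 93.

93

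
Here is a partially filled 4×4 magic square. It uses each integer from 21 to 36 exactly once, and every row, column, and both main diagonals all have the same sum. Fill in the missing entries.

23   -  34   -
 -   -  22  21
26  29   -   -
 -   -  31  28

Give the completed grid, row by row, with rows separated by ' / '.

The entries are 21 through 36, which sum to 456, so each line sums to 456/4 = 114.
Column 3 needs 114; the known cells sum to 87, so (3,3) = 27.
From main diagonal, 114 − (23 + 27 + 28) gives (2,2) = 36.
Row 2 needs 114; the known cells sum to 79, so (2,1) = 35.
Using row 3: 26 + 29 + 27 + ? → (3,4) = 114 − 82 = 32.
Column 1 must total 114; the given cells sum to 84, so (4,1) = 30.
Column 4: 21 + 32 + 28 + ? = 114, so (1,4) = 33.
Row 1: 23 + 34 + 33 + ? = 114, so (1,2) = 24.
The remaining cell in row 4 is (4,2) = 114 − 89 = 25.

23 24 34 33 / 35 36 22 21 / 26 29 27 32 / 30 25 31 28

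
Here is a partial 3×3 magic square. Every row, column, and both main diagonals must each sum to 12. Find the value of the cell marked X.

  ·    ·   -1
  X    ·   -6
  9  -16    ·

14

From row 3, 12 − (9 + (-16)) gives (3,3) = 19.
Using anti-diagonal: -1 + 9 + ? → (2,2) = 12 − 8 = 4.
The remaining cell in row 2 is (2,1) = 12 − (-2) = 14.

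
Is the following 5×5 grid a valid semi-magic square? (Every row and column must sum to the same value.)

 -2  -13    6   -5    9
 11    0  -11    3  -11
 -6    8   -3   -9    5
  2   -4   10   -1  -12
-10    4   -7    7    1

Row 1: -2 + (-13) + 6 + (-5) + 9 = -5.
Row 2: 11 + 0 + (-11) + 3 + (-11) = -8.
Row 3: -6 + 8 + (-3) + (-9) + 5 = -5.
Row 4: 2 + (-4) + 10 + (-1) + (-12) = -5.
Row 5: -10 + 4 + (-7) + 7 + 1 = -5.
Column 1: -2 + 11 + (-6) + 2 + (-10) = -5.
Column 2: -13 + 0 + 8 + (-4) + 4 = -5.
Column 3: 6 + (-11) + (-3) + 10 + (-7) = -5.
Column 4: -5 + 3 + (-9) + (-1) + 7 = -5.
Column 5: 9 + (-11) + 5 + (-12) + 1 = -8.

No — row 2 sums to -8 but row 1 sums to -5.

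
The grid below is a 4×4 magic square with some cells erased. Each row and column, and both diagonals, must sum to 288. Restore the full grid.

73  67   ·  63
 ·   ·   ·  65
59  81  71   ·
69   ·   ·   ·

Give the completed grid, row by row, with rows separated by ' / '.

Row 1 must total 288; the given cells sum to 203, so (1,3) = 85.
Row 3: 59 + 81 + 71 + ? = 288, so (3,4) = 77.
Column 1 needs 288; the known cells sum to 201, so (2,1) = 87.
Column 4: 63 + 65 + 77 + ? = 288, so (4,4) = 83.
Main diagonal must total 288; the given cells sum to 227, so (2,2) = 61.
Anti-diagonal needs 288; the known cells sum to 213, so (2,3) = 75.
Column 2 must total 288; the given cells sum to 209, so (4,2) = 79.
From column 3, 288 − (85 + 75 + 71) gives (4,3) = 57.

73 67 85 63 / 87 61 75 65 / 59 81 71 77 / 69 79 57 83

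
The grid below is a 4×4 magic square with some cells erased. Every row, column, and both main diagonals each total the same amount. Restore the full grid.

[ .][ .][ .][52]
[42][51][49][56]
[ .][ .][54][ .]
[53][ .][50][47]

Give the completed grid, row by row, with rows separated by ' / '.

Row 2 is already complete: 42 + 51 + 49 + 56 = 198, so that is the magic constant.
From row 4, 198 − (53 + 50 + 47) gives (4,2) = 48.
Column 3: 49 + 54 + 50 + ? = 198, so (1,3) = 45.
Column 4 must total 198; the given cells sum to 155, so (3,4) = 43.
Main diagonal needs 198; the known cells sum to 152, so (1,1) = 46.
Using anti-diagonal: 52 + 49 + 53 + ? → (3,2) = 198 − 154 = 44.
Using row 1: 46 + 45 + 52 + ? → (1,2) = 198 − 143 = 55.
The remaining cell in row 3 is (3,1) = 198 − 141 = 57.

46 55 45 52 / 42 51 49 56 / 57 44 54 43 / 53 48 50 47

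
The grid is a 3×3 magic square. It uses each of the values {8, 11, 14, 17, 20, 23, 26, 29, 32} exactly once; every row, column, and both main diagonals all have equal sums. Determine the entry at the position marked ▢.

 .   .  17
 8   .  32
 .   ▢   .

26

The 9 entries sum to 180, so each line sums to 180/3 = 60.
Row 2: 8 + 32 + ? = 60, so (2,2) = 20.
Using column 3: 17 + 32 + ? → (3,3) = 60 − 49 = 11.
Main diagonal must total 60; the given cells sum to 31, so (1,1) = 29.
Using anti-diagonal: 17 + 20 + ? → (3,1) = 60 − 37 = 23.
Row 1: 29 + 17 + ? = 60, so (1,2) = 14.
From row 3, 60 − (23 + 11) gives (3,2) = 26.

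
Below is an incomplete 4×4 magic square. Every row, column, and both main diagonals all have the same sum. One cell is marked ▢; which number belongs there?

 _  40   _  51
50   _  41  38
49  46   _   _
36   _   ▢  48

Anti-diagonal is complete and sums to 174; that is the magic constant.
The remaining cell in row 2 is (2,2) = 174 − 129 = 45.
The remaining cell in column 1 is (1,1) = 174 − 135 = 39.
Using column 2: 40 + 45 + 46 + ? → (4,2) = 174 − 131 = 43.
Using column 4: 51 + 38 + 48 + ? → (3,4) = 174 − 137 = 37.
From main diagonal, 174 − (39 + 45 + 48) gives (3,3) = 42.
Row 1: 39 + 40 + 51 + ? = 174, so (1,3) = 44.
Using row 4: 36 + 43 + 48 + ? → (4,3) = 174 − 127 = 47.

47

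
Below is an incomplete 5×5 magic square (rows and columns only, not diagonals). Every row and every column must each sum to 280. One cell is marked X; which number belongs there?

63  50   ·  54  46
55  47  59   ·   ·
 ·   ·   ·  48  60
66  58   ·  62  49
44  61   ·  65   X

57

Using row 1: 63 + 50 + 54 + 46 + ? → (1,3) = 280 − 213 = 67.
Row 4 must total 280; the given cells sum to 235, so (4,3) = 45.
Column 1 needs 280; the known cells sum to 228, so (3,1) = 52.
The remaining cell in column 2 is (3,2) = 280 − 216 = 64.
Column 4: 54 + 48 + 62 + 65 + ? = 280, so (2,4) = 51.
Row 2: 55 + 47 + 59 + 51 + ? = 280, so (2,5) = 68.
Row 3 must total 280; the given cells sum to 224, so (3,3) = 56.
Using column 3: 67 + 59 + 56 + 45 + ? → (5,3) = 280 − 227 = 53.
The remaining cell in column 5 is (5,5) = 280 − 223 = 57.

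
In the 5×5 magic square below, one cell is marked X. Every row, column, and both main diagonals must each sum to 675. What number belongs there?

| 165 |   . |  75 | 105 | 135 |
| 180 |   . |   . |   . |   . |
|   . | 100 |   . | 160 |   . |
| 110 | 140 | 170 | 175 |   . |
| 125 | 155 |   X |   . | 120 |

Using row 1: 165 + 75 + 105 + 135 + ? → (1,2) = 675 − 480 = 195.
From row 4, 675 − (110 + 140 + 170 + 175) gives (4,5) = 80.
Column 1 needs 675; the known cells sum to 580, so (3,1) = 95.
Using column 2: 195 + 100 + 140 + 155 + ? → (2,2) = 675 − 590 = 85.
Using main diagonal: 165 + 85 + 175 + 120 + ? → (3,3) = 675 − 545 = 130.
Anti-diagonal must total 675; the given cells sum to 530, so (2,4) = 145.
Row 3 needs 675; the known cells sum to 485, so (3,5) = 190.
The remaining cell in column 4 is (5,4) = 675 − 585 = 90.
The remaining cell in column 5 is (2,5) = 675 − 525 = 150.
Using row 2: 180 + 85 + 145 + 150 + ? → (2,3) = 675 − 560 = 115.
The remaining cell in row 5 is (5,3) = 675 − 490 = 185.

185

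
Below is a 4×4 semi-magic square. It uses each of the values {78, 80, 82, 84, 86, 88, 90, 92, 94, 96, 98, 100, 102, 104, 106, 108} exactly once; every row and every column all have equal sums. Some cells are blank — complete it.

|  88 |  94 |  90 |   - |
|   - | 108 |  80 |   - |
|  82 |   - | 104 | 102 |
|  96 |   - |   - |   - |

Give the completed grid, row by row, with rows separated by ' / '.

88 94 90 100 / 106 108 80 78 / 82 84 104 102 / 96 86 98 92

The 16 entries sum to 1488, so each line sums to 1488/4 = 372.
Using row 1: 88 + 94 + 90 + ? → (1,4) = 372 − 272 = 100.
Row 3 needs 372; the known cells sum to 288, so (3,2) = 84.
The remaining cell in column 1 is (2,1) = 372 − 266 = 106.
Column 2 needs 372; the known cells sum to 286, so (4,2) = 86.
The remaining cell in column 3 is (4,3) = 372 − 274 = 98.
The remaining cell in row 2 is (2,4) = 372 − 294 = 78.
The remaining cell in row 4 is (4,4) = 372 − 280 = 92.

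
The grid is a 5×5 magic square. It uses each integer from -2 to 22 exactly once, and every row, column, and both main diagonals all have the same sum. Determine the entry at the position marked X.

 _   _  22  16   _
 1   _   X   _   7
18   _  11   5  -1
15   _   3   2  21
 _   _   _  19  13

14

The entries are -2 through 22, which sum to 250, so each line sums to 250/5 = 50.
From row 3, 50 − (18 + 11 + 5 + (-1)) gives (3,2) = 17.
Row 4: 15 + 3 + 2 + 21 + ? = 50, so (4,2) = 9.
From column 4, 50 − (16 + 5 + 2 + 19) gives (2,4) = 8.
Column 5 must total 50; the given cells sum to 40, so (1,5) = 10.
Anti-diagonal must total 50; the given cells sum to 38, so (5,1) = 12.
Column 1 needs 50; the known cells sum to 46, so (1,1) = 4.
From main diagonal, 50 − (4 + 11 + 2 + 13) gives (2,2) = 20.
Row 1 needs 50; the known cells sum to 52, so (1,2) = -2.
Row 2: 1 + 20 + 8 + 7 + ? = 50, so (2,3) = 14.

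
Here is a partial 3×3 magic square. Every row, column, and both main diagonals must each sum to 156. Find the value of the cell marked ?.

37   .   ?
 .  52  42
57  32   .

47

Row 2 needs 156; the known cells sum to 94, so (2,1) = 62.
From row 3, 156 − (57 + 32) gives (3,3) = 67.
Column 2: 52 + 32 + ? = 156, so (1,2) = 72.
From column 3, 156 − (42 + 67) gives (1,3) = 47.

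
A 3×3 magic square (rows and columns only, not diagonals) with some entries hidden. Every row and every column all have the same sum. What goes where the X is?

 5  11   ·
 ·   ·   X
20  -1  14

2

Row 3 is complete and sums to 33; that is the magic constant.
From row 1, 33 − (5 + 11) gives (1,3) = 17.
Column 1 needs 33; the known cells sum to 25, so (2,1) = 8.
Column 2 needs 33; the known cells sum to 10, so (2,2) = 23.
From column 3, 33 − (17 + 14) gives (2,3) = 2.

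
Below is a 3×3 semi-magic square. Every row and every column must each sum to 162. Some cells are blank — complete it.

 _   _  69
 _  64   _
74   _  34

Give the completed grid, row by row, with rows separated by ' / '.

The remaining cell in row 3 is (3,2) = 162 − 108 = 54.
The remaining cell in column 2 is (1,2) = 162 − 118 = 44.
Column 3 needs 162; the known cells sum to 103, so (2,3) = 59.
Using row 1: 44 + 69 + ? → (1,1) = 162 − 113 = 49.
Row 2 needs 162; the known cells sum to 123, so (2,1) = 39.

49 44 69 / 39 64 59 / 74 54 34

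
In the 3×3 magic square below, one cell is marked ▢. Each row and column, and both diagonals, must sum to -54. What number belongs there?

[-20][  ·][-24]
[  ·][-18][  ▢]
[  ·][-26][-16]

Row 1 must total -54; the given cells sum to -44, so (1,2) = -10.
Row 3 needs -54; the known cells sum to -42, so (3,1) = -12.
Column 1: -20 + (-12) + ? = -54, so (2,1) = -22.
Using column 3: -24 + (-16) + ? → (2,3) = -54 − (-40) = -14.

-14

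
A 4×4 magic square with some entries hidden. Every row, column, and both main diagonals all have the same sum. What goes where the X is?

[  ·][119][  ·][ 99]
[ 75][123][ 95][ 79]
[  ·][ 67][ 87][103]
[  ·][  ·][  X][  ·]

107

Row 2 is complete and sums to 372; that is the magic constant.
Using row 3: 67 + 87 + 103 + ? → (3,1) = 372 − 257 = 115.
Column 2 must total 372; the given cells sum to 309, so (4,2) = 63.
Column 4 must total 372; the given cells sum to 281, so (4,4) = 91.
Main diagonal needs 372; the known cells sum to 301, so (1,1) = 71.
Anti-diagonal must total 372; the given cells sum to 261, so (4,1) = 111.
Row 1 needs 372; the known cells sum to 289, so (1,3) = 83.
Row 4: 111 + 63 + 91 + ? = 372, so (4,3) = 107.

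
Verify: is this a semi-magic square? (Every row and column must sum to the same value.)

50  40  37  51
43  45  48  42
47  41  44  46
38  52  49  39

Row 1: 50 + 40 + 37 + 51 = 178.
Row 2: 43 + 45 + 48 + 42 = 178.
Row 3: 47 + 41 + 44 + 46 = 178.
Row 4: 38 + 52 + 49 + 39 = 178.
Column 1: 50 + 43 + 47 + 38 = 178.
Column 2: 40 + 45 + 41 + 52 = 178.
Column 3: 37 + 48 + 44 + 49 = 178.
Column 4: 51 + 42 + 46 + 39 = 178.
All lines sum to 178.

Yes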